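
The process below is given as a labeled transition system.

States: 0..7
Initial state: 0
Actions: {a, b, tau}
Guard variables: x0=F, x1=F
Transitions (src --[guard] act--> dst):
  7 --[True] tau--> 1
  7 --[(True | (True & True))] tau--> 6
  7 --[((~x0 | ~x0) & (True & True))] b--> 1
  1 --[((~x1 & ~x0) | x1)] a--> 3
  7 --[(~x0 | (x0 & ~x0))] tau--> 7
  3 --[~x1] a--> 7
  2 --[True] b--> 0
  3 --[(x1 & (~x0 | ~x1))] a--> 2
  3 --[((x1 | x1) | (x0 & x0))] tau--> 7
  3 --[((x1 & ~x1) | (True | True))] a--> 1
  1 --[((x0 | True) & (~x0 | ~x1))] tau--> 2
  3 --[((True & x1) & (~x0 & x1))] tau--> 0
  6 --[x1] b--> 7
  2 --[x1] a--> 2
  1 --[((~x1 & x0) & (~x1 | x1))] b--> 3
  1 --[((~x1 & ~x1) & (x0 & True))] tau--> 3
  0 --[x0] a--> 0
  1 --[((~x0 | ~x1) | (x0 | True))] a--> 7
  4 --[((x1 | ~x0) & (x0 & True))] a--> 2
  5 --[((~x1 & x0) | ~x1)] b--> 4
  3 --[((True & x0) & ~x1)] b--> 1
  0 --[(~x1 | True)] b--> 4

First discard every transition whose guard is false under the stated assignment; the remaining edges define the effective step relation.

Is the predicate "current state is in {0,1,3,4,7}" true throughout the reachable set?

Allowed set {0,1,3,4,7}
Reachable = {0,4}
  0: ok
  4: ok

Answer: INVARIANT HOLDS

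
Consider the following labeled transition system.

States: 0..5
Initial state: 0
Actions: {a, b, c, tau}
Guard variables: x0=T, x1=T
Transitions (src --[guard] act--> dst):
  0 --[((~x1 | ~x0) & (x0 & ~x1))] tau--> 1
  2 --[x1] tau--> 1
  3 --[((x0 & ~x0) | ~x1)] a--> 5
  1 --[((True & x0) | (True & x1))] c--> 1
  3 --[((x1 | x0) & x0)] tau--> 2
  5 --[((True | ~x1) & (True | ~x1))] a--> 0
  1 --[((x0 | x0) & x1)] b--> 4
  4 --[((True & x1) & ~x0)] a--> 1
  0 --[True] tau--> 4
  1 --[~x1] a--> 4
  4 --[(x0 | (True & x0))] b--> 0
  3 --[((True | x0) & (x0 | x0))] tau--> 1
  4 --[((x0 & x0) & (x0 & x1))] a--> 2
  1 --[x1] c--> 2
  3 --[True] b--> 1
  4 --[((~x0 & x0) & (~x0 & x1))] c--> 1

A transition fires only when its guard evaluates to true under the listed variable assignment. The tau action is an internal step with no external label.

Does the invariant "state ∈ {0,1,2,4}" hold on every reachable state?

Answer: INVARIANT HOLDS

Analysis:
Inv-set: {0,1,2,4}
Reach set: {0,1,2,4}
  0: ok
  1: ok
  2: ok
  4: ok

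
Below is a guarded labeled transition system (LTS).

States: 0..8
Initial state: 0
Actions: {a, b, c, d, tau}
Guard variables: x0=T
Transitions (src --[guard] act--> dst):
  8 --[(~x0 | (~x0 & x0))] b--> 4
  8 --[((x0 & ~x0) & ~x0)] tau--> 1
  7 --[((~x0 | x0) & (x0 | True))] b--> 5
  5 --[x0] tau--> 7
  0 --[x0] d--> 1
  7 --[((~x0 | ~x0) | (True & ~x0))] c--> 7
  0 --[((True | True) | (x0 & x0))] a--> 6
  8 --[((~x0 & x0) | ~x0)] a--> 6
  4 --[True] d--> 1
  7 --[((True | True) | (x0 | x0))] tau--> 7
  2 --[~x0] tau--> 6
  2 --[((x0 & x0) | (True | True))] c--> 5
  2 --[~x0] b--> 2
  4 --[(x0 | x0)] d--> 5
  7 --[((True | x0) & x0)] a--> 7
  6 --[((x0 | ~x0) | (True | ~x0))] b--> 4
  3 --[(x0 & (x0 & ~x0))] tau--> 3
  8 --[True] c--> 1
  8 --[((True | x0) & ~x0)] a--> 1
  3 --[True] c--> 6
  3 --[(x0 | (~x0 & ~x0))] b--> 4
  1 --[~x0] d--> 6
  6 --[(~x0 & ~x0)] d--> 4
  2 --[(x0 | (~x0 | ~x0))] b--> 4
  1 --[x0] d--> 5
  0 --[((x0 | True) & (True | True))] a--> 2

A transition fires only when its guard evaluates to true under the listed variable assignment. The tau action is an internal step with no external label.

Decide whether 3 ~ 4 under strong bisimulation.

Answer: NOT BISIMILAR

Analysis:
Bisimulation quotient by refinement:
  P[0] = {{0,1,2,3,4,5,6,7,8}}
  P[1] = {{0},{1,4},{2,3},{5},{6},{7},{8}}
  P[2] = {{0},{1},{2},{3},{4},{5},{6},{7},{8}}
9 equivalence class(es) (converged in 3)
3∈{3}, 4∈{4}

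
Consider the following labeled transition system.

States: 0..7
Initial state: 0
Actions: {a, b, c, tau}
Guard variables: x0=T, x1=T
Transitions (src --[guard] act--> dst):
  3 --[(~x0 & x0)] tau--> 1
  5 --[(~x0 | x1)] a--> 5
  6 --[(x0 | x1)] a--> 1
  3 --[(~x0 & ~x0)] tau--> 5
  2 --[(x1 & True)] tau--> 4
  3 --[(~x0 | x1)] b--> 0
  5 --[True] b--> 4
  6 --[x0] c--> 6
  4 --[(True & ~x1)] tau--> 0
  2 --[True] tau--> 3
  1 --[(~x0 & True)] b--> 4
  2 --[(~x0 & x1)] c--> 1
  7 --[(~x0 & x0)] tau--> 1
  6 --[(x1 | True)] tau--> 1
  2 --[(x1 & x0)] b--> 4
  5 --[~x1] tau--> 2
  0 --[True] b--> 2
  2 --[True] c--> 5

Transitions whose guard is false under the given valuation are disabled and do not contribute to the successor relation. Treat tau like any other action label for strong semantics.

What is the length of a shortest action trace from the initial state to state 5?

Answer: 2

Working:
Breadth-first toward 5:
  depth 0: {0}
  depth 1: {2}
  depth 2: {3,4,5}
first hit 5 at d=2 via b·c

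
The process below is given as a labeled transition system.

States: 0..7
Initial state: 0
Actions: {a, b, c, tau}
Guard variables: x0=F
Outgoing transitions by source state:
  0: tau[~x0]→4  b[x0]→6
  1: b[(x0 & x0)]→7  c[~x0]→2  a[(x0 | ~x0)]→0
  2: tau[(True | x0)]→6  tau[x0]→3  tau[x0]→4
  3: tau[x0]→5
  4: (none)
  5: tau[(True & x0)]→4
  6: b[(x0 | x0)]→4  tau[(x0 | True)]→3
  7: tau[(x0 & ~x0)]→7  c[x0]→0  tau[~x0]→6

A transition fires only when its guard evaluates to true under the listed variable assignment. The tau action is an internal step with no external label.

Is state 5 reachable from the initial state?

Answer: UNREACHABLE

Working:
6 transition(s) survive guard evaluation.
L0 = {0}
L1 = {4}  cumulative {0,4}
Reach set: {0,4}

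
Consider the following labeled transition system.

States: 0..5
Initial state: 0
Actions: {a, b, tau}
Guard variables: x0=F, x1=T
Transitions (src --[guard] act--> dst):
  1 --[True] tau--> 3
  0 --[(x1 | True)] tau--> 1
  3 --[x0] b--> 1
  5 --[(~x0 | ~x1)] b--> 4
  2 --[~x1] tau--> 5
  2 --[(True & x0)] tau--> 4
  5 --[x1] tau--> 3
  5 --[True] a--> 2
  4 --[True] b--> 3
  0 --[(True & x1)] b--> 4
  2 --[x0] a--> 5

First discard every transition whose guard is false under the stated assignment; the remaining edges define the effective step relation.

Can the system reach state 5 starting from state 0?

After dropping false guards: 7 live edges.
L0 = {0}
L1 = {1,4}  total {0,1,4}
L2 = {3}  total {0,1,3,4}
Reach set: {0,1,3,4}

Answer: UNREACHABLE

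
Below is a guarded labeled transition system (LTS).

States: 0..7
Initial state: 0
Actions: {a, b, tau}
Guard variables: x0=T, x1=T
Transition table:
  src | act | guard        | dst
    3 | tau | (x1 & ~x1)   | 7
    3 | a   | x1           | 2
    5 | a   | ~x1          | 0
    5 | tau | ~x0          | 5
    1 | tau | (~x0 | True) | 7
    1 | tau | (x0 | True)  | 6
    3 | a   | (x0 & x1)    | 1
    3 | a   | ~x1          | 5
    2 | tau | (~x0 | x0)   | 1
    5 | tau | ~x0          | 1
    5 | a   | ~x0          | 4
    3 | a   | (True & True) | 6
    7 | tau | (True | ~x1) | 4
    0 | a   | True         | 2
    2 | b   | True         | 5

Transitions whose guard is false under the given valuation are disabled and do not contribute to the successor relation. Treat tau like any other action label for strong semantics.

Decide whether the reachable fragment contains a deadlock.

Answer: DEADLOCK at state 4

Analysis:
R = {0,1,2,4,5,6,7}
  0: a→2  [1 exit(s)]
  1: tau→6  tau→7  [2 exit(s)]
  2: b→5  tau→1  [2 exit(s)]
  4: ∅  [deadlock]
  5: ∅  [deadlock]
  6: ∅  [deadlock]
  7: tau→4  [1 exit(s)]
witness 4: a·tau·tau·tau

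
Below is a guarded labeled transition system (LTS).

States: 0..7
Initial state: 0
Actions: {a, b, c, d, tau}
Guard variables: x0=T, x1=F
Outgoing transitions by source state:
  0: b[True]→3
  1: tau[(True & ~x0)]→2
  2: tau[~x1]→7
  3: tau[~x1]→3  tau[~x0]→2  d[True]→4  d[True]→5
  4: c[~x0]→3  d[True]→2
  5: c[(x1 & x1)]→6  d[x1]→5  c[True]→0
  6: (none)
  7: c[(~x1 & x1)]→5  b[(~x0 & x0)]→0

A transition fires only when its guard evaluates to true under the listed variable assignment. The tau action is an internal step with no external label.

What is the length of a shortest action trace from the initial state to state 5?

Answer: 2

Trace:
Breadth-first toward 5:
  Layer 0: {0}
  Layer 1: {3}
  Layer 2: {4,5}
depth(5)=2, e.g. b·d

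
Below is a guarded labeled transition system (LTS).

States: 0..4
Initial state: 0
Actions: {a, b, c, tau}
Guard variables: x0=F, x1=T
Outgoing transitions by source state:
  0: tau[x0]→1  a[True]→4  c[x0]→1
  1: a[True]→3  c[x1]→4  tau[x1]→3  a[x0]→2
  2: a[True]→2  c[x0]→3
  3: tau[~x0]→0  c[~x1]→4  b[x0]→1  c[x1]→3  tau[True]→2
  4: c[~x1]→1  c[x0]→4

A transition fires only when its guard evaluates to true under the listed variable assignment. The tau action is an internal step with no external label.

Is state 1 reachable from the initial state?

8 transition(s) survive guard evaluation.
L0 = {0}
L1 = {4}  cumulative {0,4}
Reachable = {0,4}

Answer: UNREACHABLE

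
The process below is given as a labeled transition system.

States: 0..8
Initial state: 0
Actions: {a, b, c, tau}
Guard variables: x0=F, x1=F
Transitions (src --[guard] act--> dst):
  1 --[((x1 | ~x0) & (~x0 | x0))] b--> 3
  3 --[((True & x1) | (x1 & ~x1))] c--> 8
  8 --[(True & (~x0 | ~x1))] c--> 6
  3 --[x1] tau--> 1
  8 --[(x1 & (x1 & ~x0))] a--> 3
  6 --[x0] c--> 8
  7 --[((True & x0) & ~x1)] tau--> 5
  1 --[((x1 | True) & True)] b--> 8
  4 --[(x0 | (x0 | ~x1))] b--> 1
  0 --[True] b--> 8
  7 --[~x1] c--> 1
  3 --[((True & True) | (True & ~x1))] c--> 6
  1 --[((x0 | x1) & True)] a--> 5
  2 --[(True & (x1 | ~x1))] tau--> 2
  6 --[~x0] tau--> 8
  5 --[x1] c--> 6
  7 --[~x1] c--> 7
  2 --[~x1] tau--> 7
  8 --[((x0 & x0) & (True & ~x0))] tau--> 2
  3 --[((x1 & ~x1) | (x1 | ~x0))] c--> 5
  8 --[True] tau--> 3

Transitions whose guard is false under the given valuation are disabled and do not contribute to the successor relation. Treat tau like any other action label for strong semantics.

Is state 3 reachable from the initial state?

Guard filter leaves 13 enabled edge(s).
Layer 0: {0}
Layer 1: {8}  now seen {0,8}
Layer 2: {3,6}  now seen {0,3,6,8}
Layer 3: {5}  now seen {0,3,5,6,8}
Reach set: {0,3,5,6,8}
Path to 3: b·tau

Answer: REACHABLE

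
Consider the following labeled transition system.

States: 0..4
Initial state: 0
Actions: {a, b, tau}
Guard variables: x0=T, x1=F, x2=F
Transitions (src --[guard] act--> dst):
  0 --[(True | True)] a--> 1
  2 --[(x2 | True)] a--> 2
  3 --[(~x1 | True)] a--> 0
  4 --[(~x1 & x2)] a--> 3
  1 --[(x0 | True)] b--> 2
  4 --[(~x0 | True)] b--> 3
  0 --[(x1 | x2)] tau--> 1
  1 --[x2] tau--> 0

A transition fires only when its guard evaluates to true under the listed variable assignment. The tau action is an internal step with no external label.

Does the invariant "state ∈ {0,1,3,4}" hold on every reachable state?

Answer: INVARIANT VIOLATED at state 2

Working:
Allowed set {0,1,3,4}
Reach set: {0,1,2}
  0: ok
  1: ok
  2: VIOLATES
counterexample path to 2: a·b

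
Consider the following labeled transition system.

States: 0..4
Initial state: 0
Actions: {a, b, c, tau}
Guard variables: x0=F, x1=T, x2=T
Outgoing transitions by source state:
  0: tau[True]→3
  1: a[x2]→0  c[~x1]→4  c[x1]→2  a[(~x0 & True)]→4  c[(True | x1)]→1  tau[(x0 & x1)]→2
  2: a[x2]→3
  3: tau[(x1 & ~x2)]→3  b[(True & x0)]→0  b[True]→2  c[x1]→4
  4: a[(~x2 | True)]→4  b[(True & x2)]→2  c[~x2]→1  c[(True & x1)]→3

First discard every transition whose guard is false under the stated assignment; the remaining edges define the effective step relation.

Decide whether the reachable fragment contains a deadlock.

Reachable = {0,2,3,4}
  0: tau→3  [1 exit(s)]
  2: a→3  [1 exit(s)]
  3: b→2  c→4  [2 exit(s)]
  4: a→4  b→2  c→3  [3 exit(s)]

Answer: DEADLOCK-FREE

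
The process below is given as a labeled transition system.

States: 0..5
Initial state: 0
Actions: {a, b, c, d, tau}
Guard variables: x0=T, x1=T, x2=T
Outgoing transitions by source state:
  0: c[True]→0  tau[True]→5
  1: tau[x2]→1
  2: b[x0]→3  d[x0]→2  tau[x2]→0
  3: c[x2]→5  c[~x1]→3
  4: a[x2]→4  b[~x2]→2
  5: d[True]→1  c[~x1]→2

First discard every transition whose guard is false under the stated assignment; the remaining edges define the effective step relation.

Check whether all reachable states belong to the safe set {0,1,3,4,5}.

Allowed set {0,1,3,4,5}
Reachable = {0,1,5}
  0: ok
  1: ok
  5: ok

Answer: INVARIANT HOLDS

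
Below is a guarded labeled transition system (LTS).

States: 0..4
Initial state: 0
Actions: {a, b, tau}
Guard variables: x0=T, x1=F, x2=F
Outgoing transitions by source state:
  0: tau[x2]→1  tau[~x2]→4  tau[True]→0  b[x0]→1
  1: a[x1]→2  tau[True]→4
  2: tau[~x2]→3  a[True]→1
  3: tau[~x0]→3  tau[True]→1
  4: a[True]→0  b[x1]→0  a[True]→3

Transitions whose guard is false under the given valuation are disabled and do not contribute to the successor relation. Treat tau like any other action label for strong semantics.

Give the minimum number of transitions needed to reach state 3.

Layered search for 3:
  depth 0: {0}
  depth 1: {1,4}
  depth 2: {3}
3 enters at depth 2; path tau·a

Answer: 2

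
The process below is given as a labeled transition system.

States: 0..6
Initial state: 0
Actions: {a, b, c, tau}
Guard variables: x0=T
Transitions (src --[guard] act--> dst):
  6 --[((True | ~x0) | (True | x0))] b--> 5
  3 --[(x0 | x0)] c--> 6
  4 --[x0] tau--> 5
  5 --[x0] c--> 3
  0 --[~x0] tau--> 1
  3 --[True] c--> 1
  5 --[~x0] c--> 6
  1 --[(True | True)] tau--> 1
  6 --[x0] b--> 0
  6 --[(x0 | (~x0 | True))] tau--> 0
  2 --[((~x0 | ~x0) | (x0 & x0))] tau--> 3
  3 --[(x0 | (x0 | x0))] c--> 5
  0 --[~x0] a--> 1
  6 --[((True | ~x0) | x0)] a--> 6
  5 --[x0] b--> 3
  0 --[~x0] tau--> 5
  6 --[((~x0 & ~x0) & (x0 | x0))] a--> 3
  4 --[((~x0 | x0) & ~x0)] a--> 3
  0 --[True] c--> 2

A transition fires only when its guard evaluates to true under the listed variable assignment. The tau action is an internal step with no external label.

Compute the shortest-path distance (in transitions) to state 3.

Breadth-first toward 3:
  depth 0: {0}
  depth 1: {2}
  depth 2: {3}
first hit 3 at d=2 via c·tau

Answer: 2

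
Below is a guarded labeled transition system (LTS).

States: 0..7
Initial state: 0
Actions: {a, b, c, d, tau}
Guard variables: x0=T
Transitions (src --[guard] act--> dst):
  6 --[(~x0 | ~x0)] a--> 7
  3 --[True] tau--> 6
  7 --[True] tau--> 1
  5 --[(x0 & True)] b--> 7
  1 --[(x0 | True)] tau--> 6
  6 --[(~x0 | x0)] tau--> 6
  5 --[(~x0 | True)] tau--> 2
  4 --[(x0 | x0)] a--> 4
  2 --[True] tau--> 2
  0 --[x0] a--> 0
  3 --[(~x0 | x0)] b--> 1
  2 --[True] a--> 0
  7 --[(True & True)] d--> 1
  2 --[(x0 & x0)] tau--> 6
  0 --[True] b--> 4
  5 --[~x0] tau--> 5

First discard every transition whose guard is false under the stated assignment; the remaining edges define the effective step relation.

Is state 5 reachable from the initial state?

14 transition(s) survive guard evaluation.
depth 0: {0}
depth 1: {4}  now seen {0,4}
Reach set: {0,4}

Answer: UNREACHABLE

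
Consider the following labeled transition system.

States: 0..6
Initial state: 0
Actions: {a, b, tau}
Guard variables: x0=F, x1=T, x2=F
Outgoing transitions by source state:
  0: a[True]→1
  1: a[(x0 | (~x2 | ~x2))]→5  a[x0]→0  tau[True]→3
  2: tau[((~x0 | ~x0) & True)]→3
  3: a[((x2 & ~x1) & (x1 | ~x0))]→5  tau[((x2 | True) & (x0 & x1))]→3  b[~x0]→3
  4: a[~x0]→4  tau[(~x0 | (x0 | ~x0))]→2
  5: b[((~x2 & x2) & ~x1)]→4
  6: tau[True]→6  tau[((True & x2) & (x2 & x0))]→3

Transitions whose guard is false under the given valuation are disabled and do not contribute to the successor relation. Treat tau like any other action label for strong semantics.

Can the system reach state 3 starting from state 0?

Answer: REACHABLE

Trace:
After dropping false guards: 8 live edges.
depth 0: {0}
depth 1: {1}  total {0,1}
depth 2: {3,5}  total {0,1,3,5}
R = {0,1,3,5}
trace reaching 3: a·tau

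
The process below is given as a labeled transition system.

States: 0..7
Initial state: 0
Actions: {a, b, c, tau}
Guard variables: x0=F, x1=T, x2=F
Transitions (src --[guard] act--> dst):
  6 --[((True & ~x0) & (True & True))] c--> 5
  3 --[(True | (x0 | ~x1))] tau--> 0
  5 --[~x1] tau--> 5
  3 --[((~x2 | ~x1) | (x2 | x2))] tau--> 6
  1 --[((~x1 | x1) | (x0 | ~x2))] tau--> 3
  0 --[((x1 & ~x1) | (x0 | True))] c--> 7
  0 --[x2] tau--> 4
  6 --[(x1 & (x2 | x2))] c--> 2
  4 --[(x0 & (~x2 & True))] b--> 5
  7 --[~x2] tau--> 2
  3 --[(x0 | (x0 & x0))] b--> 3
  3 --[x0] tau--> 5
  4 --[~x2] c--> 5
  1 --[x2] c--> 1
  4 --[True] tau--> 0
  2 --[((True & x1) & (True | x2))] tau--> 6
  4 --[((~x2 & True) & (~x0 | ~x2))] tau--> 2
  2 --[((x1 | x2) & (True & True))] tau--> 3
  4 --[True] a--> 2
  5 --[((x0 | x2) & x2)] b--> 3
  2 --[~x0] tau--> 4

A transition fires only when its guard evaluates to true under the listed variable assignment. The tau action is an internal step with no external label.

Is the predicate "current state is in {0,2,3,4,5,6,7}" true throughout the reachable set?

Allowed set {0,2,3,4,5,6,7}
Reachable = {0,2,3,4,5,6,7}
  0: ✓
  2: ✓
  3: ✓
  4: ✓
  5: ✓
  6: ✓
  7: ✓

Answer: INVARIANT HOLDS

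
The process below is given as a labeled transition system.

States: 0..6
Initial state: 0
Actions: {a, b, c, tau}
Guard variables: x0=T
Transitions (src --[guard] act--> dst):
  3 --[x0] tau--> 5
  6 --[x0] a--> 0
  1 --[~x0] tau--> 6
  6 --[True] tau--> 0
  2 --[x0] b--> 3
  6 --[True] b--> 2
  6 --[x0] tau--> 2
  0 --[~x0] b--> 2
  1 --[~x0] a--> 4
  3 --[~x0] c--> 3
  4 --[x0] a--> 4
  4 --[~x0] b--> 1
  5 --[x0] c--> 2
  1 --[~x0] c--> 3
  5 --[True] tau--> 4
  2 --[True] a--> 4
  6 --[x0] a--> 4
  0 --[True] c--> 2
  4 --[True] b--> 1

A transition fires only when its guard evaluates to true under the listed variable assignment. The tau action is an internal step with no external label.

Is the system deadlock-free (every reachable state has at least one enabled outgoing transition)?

Answer: DEADLOCK at state 1

Analysis:
R = {0,1,2,3,4,5}
  0: c→2  [1 exit(s)]
  1: ∅  [deadlock]
  2: a→4  b→3  [2 exit(s)]
  3: tau→5  [1 exit(s)]
  4: a→4  b→1  [2 exit(s)]
  5: c→2  tau→4  [2 exit(s)]
Path to 1: c·a·b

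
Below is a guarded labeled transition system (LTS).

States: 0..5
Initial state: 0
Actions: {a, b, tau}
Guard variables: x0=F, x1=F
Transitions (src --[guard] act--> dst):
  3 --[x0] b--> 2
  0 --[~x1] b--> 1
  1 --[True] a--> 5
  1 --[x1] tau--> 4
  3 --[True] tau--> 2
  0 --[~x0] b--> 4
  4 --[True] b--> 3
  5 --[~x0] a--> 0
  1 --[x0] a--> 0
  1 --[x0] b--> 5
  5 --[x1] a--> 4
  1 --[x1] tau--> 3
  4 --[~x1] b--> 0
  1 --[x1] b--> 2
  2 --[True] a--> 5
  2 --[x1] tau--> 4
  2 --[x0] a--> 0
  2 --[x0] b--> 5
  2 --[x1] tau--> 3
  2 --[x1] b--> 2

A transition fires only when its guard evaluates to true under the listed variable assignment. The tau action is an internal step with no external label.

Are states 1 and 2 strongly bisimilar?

Answer: BISIMILAR

Analysis:
Bisimulation quotient by refinement:
  P[0] = {{0,1,2,3,4,5}}
  P[1] = {{0,4},{1,2,5},{3}}
  P[2] = {{0},{1,2},{3},{4},{5}}
Fixed point at round 3; 5 class(es).
class of 1: {1,2}; class of 2: {1,2}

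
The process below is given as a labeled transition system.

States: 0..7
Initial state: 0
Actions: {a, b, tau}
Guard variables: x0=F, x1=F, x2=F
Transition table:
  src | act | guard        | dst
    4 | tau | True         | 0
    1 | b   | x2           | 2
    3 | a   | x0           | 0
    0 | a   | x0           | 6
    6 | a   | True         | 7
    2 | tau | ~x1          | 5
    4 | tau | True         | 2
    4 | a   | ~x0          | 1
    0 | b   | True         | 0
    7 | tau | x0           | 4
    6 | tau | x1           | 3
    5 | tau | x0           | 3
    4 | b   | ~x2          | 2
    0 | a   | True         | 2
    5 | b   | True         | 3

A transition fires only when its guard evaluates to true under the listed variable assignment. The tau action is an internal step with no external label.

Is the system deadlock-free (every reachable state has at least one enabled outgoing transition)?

Answer: DEADLOCK at state 3

Trace:
Reachable = {0,2,3,5}
  0: a→2  b→0  [2 exit(s)]
  2: tau→5  [1 exit(s)]
  3: ∅  [STUCK]
  5: b→3  [1 exit(s)]
trace reaching 3: a·tau·b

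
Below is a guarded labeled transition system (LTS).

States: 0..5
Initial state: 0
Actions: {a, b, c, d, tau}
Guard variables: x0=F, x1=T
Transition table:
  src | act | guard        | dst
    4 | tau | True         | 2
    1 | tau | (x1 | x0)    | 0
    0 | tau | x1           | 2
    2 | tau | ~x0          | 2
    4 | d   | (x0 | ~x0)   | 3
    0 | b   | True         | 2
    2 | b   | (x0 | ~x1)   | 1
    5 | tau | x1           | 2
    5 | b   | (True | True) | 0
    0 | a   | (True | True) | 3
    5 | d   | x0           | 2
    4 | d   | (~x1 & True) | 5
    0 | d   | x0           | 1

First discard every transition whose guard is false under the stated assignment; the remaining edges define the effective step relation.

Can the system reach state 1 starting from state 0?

After dropping false guards: 9 live edges.
Layer 0: {0}
Layer 1: {2,3}  now seen {0,2,3}
R = {0,2,3}

Answer: UNREACHABLE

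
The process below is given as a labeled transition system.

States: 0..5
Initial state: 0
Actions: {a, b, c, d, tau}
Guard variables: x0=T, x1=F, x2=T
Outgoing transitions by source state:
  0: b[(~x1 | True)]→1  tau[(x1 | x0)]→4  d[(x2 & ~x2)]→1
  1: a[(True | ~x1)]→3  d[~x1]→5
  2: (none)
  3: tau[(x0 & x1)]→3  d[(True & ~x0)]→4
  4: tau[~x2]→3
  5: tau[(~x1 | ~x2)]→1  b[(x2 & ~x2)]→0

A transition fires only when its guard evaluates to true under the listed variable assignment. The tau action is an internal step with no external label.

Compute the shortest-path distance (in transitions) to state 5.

Breadth-first toward 5:
  Layer 0: {0}
  Layer 1: {1,4}
  Layer 2: {3,5}
depth(5)=2, e.g. b·d

Answer: 2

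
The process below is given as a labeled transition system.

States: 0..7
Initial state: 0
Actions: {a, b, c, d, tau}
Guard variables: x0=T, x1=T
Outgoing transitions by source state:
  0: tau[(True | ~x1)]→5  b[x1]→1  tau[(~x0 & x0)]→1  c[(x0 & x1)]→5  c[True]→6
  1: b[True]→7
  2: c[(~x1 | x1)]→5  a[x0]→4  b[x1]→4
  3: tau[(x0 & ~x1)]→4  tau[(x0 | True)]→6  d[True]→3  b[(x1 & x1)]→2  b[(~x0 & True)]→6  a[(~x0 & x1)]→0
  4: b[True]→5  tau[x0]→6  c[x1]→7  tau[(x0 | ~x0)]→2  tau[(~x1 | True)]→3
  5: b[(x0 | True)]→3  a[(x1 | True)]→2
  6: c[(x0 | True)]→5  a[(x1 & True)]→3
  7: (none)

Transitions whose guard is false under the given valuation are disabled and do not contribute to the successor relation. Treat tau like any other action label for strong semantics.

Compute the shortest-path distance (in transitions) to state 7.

Answer: 2

Analysis:
Breadth-first toward 7:
  L0 = {0}
  L1 = {1,5,6}
  L2 = {2,3,7}
7 enters at depth 2; path b·b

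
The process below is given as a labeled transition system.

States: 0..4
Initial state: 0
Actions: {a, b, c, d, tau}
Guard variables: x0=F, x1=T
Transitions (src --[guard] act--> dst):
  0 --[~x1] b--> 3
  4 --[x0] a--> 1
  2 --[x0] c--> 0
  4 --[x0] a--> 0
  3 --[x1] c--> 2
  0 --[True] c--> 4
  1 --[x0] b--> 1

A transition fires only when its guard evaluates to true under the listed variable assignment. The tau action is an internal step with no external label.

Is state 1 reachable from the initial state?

Answer: UNREACHABLE

Trace:
After dropping false guards: 2 live edges.
depth 0: {0}
depth 1: {4}  cumulative {0,4}
Reach set: {0,4}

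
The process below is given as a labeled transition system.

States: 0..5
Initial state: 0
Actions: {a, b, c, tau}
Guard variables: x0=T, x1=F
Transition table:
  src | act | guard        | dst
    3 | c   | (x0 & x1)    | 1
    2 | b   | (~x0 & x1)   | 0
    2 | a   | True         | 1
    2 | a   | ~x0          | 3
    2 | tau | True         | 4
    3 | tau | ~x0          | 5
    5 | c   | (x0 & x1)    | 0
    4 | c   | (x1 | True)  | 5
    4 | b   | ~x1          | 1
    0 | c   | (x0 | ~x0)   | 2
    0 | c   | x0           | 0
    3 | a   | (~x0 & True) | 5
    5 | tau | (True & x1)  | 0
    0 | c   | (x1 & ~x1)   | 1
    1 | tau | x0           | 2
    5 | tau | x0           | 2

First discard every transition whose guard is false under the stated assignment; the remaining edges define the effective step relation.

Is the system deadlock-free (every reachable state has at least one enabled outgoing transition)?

Reach set: {0,1,2,4,5}
  0: c→0  c→2  [2 out]
  1: tau→2  [1 out]
  2: a→1  tau→4  [2 out]
  4: b→1  c→5  [2 out]
  5: tau→2  [1 out]

Answer: DEADLOCK-FREE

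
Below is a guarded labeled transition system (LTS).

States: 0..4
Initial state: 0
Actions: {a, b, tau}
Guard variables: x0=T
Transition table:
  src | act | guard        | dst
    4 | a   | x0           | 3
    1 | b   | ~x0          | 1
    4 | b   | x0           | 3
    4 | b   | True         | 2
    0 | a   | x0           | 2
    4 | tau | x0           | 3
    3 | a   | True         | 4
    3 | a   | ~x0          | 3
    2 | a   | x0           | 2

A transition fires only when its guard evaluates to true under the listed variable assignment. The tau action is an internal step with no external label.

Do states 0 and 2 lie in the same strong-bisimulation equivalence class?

Bisimulation quotient by refinement:
  π0 = {{0,1,2,3,4}}
  π1 = {{0,2,3},{1},{4}}
  π2 = {{0,2},{1},{3},{4}}
stable after 3 split(s): 4 block(s)
class of 0: {0,2}; class of 2: {0,2}

Answer: BISIMILAR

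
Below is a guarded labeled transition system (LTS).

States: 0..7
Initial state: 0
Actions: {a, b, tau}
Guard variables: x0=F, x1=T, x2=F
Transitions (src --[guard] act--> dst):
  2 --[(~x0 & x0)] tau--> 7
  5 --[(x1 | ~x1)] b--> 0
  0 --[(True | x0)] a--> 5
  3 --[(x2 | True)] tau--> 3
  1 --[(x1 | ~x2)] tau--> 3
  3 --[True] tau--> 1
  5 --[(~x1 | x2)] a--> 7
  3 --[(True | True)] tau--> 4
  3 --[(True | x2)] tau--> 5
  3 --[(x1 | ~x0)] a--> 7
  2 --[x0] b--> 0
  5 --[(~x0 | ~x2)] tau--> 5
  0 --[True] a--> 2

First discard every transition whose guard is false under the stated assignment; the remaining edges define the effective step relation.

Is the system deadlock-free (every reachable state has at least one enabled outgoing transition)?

Answer: DEADLOCK at state 2

Trace:
Reach set: {0,2,5}
  0: a→2  a→5  [2 exit(s)]
  2: ∅  [deadlock]
  5: b→0  tau→5  [2 exit(s)]
trace reaching 2: a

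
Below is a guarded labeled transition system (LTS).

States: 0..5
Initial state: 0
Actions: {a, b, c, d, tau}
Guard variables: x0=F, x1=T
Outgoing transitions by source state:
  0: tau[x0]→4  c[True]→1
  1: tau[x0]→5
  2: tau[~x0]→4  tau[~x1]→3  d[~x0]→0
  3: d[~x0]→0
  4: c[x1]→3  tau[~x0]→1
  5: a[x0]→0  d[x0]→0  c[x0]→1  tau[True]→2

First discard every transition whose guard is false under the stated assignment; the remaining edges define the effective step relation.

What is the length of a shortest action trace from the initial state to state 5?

Answer: UNREACHABLE

Analysis:
Layered search for 5:
  Layer 0: {0}
  Layer 1: {1}
5 never appears.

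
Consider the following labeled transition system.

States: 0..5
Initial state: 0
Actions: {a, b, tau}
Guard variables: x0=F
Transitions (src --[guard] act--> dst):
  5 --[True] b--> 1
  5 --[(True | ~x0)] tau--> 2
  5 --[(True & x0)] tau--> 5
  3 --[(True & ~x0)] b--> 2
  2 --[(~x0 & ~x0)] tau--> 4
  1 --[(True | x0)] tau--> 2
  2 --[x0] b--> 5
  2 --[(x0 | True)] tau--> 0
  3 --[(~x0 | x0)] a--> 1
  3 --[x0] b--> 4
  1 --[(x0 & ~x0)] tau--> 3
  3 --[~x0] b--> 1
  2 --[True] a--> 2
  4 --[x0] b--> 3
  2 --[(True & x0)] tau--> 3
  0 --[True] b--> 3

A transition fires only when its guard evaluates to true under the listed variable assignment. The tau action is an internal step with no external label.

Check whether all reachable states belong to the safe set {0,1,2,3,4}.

Inv-set: {0,1,2,3,4}
R = {0,1,2,3,4}
  0: safe
  1: safe
  2: safe
  3: safe
  4: safe

Answer: INVARIANT HOLDS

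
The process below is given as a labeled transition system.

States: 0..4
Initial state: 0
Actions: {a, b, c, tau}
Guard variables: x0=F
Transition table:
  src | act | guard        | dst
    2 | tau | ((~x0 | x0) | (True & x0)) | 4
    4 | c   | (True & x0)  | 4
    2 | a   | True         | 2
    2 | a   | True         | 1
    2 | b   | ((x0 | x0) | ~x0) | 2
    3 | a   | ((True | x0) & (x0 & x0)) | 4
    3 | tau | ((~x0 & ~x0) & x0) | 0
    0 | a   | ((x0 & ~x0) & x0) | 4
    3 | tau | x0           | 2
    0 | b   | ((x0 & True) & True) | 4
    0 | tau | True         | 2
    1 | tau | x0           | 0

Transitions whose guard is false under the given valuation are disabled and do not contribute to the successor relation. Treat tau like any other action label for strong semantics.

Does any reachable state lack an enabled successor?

R = {0,1,2,4}
  0: tau→2  [1 out]
  1: ∅  [deadlock]
  2: a→1  a→2  b→2  tau→4  [4 out]
  4: ∅  [deadlock]
witness 1: tau·a

Answer: DEADLOCK at state 1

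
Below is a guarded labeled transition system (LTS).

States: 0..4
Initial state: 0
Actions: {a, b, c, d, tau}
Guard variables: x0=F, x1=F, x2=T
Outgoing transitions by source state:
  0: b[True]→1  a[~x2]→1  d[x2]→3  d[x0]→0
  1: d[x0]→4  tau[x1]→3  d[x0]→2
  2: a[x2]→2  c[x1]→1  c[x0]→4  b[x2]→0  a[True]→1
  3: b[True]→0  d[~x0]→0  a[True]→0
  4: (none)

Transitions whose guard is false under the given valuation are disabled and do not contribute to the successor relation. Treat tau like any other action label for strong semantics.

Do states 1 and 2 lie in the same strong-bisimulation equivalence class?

Compute ~ classes (split until stable):
  round 0: {{0,1,2,3,4}}
  round 1: {{0},{1,4},{2},{3}}
Fixed point at round 2; 4 class(es).
[1]={1,4}  [2]={2}

Answer: NOT BISIMILAR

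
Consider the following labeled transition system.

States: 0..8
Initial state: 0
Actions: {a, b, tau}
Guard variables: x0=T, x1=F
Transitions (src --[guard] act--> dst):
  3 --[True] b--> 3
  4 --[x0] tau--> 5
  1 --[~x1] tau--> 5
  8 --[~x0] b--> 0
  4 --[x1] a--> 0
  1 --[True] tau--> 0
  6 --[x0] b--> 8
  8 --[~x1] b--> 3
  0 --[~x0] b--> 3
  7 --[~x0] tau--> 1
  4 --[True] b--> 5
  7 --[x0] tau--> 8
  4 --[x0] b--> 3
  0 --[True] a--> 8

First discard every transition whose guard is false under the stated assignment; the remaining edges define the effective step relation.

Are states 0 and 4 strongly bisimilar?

Bisimulation quotient by refinement:
  round 0: {{0,1,2,3,4,5,6,7,8}}
  round 1: {{0},{1,7},{2,5},{3,6,8},{4}}
  round 2: {{0},{1},{2,5},{3,6,8},{4},{7}}
stable after 3 split(s): 6 block(s)
0∈{0}, 4∈{4}

Answer: NOT BISIMILAR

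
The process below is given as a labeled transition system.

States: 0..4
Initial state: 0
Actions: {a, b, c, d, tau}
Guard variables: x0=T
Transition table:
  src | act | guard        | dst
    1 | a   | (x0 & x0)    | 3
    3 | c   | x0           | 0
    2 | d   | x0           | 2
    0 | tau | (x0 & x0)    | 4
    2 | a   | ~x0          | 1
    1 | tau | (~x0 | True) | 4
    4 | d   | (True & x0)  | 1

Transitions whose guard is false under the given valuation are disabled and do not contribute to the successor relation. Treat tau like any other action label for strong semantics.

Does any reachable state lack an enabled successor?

Reach set: {0,1,3,4}
  0: tau→4  [1 exit(s)]
  1: a→3  tau→4  [2 exit(s)]
  3: c→0  [1 exit(s)]
  4: d→1  [1 exit(s)]

Answer: DEADLOCK-FREE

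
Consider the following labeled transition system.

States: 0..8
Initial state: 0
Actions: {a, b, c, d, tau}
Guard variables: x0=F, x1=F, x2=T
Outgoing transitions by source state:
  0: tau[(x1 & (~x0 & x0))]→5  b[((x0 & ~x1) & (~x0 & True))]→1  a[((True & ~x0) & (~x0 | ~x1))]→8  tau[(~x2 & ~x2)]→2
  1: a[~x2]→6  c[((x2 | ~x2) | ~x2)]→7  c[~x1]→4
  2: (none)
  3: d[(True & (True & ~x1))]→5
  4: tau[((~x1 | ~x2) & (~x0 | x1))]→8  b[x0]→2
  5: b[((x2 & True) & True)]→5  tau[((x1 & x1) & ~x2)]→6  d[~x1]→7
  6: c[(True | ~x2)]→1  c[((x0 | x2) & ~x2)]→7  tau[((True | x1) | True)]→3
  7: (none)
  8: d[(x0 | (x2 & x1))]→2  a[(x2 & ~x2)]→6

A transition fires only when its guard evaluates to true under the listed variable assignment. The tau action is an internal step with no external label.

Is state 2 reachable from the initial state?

Answer: UNREACHABLE

Working:
Guard filter leaves 9 enabled edge(s).
depth 0: {0}
depth 1: {8}  total {0,8}
Reach set: {0,8}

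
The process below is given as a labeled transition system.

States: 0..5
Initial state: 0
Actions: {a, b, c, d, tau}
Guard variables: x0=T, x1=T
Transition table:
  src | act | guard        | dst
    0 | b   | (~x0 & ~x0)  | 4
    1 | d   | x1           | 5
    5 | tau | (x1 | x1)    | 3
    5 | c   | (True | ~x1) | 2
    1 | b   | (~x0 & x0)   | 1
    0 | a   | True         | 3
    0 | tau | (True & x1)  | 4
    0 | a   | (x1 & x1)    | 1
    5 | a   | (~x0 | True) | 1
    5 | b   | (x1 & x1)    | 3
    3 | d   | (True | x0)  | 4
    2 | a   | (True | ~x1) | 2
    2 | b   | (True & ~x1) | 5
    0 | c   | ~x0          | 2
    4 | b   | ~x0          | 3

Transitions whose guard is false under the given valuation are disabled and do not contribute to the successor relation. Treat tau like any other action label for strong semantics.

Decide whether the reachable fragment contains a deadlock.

Answer: DEADLOCK at state 4

Analysis:
R = {0,1,2,3,4,5}
  0: a→1  a→3  tau→4  [3 out]
  1: d→5  [1 out]
  2: a→2  [1 out]
  3: d→4  [1 out]
  4: ∅  [deadlock]
  5: a→1  b→3  c→2  tau→3  [4 out]
trace reaching 4: tau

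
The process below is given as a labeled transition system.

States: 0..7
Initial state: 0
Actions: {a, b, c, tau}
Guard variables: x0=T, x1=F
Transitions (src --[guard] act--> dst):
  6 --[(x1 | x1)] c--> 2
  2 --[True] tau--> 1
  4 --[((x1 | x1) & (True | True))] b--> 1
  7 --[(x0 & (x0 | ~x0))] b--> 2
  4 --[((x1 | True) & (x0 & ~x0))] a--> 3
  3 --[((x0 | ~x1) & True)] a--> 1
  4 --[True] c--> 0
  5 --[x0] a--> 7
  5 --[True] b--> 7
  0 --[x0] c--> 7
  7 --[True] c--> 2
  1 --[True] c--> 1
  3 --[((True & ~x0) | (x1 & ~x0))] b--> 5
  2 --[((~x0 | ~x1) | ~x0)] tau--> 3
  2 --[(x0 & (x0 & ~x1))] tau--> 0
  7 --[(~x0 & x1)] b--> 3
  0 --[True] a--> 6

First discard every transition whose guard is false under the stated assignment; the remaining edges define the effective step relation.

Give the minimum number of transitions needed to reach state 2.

BFS to 2:
  Layer 0: {0}
  Layer 1: {6,7}
  Layer 2: {2}
depth(2)=2, e.g. c·b

Answer: 2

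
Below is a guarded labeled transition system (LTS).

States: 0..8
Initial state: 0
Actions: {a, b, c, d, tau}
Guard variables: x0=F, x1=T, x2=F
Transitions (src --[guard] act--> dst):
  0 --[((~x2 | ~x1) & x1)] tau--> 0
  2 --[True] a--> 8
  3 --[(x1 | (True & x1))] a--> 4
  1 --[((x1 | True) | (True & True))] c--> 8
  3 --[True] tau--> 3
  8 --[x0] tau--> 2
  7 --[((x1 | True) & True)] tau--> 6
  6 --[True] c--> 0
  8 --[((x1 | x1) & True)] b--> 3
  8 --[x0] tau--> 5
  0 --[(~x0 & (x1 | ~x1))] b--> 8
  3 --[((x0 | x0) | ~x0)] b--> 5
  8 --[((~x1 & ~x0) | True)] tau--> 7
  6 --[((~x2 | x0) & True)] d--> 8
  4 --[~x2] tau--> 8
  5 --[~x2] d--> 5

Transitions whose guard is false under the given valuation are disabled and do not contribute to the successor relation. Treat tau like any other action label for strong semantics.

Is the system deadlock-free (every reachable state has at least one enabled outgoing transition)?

Answer: DEADLOCK-FREE

Analysis:
Reach set: {0,3,4,5,6,7,8}
  0: b→8  tau→0  [2 out]
  3: a→4  b→5  tau→3  [3 out]
  4: tau→8  [1 out]
  5: d→5  [1 out]
  6: c→0  d→8  [2 out]
  7: tau→6  [1 out]
  8: b→3  tau→7  [2 out]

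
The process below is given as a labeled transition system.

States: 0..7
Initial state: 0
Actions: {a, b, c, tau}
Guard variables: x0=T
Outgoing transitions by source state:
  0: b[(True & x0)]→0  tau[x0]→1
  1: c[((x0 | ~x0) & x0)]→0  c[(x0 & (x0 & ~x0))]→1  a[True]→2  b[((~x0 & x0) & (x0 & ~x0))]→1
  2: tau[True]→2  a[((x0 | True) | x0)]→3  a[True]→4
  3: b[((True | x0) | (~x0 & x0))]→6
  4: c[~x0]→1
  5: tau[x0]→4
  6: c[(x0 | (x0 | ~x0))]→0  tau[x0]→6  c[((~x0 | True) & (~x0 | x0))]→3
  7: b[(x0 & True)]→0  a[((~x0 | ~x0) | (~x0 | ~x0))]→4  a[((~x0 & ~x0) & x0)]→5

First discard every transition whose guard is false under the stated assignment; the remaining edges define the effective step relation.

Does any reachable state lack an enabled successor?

Answer: DEADLOCK at state 4

Analysis:
R = {0,1,2,3,4,6}
  0: b→0  tau→1  [2 out]
  1: a→2  c→0  [2 out]
  2: a→3  a→4  tau→2  [3 out]
  3: b→6  [1 out]
  4: ∅  [deadlock]
  6: c→0  c→3  tau→6  [3 out]
trace reaching 4: tau·a·a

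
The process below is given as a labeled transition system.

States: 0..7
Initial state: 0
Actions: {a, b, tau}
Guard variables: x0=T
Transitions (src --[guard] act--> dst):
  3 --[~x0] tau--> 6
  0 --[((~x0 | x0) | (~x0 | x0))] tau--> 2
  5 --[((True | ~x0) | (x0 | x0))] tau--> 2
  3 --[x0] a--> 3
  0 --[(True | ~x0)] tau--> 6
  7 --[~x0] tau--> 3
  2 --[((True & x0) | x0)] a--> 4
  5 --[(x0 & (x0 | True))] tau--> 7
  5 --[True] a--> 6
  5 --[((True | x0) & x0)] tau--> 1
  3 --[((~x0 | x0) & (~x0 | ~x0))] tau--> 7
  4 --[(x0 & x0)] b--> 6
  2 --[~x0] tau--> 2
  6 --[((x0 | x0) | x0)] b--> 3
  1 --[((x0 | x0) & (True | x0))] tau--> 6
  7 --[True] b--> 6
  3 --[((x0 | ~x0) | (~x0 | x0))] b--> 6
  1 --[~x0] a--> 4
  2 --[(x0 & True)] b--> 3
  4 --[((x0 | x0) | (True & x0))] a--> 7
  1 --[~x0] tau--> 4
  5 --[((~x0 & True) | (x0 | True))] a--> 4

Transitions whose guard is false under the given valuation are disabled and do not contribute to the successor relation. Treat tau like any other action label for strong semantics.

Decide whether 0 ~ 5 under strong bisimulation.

Answer: NOT BISIMILAR

Trace:
Bisimulation quotient by refinement:
  round 0: {{0,1,2,3,4,5,6,7}}
  round 1: {{0,1},{2,3,4},{5},{6,7}}
  round 2: {{0},{1},{2},{3},{4},{5},{6},{7}}
8 equivalence class(es) (converged in 3)
0∈{0}, 5∈{5}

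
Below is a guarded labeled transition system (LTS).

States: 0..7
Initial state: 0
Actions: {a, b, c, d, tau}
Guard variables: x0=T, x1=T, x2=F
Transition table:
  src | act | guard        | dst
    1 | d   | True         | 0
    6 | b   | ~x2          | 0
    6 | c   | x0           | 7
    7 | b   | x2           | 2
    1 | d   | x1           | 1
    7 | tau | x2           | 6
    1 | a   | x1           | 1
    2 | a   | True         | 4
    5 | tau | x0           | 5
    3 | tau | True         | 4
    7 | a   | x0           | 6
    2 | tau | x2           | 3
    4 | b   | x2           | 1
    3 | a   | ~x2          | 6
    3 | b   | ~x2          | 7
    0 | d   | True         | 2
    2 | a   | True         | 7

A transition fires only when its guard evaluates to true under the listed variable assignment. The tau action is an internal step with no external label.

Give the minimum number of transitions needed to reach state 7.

Answer: 2

Working:
BFS to 7:
  L0 = {0}
  L1 = {2}
  L2 = {4,7}
7 enters at depth 2; path d·a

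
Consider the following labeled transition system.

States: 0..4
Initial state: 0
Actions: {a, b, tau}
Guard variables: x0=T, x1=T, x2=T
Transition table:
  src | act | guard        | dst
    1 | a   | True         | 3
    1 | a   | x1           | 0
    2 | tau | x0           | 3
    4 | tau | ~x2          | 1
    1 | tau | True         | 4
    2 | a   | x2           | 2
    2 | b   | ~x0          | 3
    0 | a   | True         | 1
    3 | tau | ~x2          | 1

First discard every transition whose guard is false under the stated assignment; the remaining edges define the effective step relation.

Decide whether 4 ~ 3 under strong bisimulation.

Compute ~ classes (split until stable):
  round 0: {{0,1,2,3,4}}
  round 1: {{0},{1,2},{3,4}}
  round 2: {{0},{1},{2},{3,4}}
Fixed point at round 3; 4 class(es).
class of 4: {3,4}; class of 3: {3,4}

Answer: BISIMILAR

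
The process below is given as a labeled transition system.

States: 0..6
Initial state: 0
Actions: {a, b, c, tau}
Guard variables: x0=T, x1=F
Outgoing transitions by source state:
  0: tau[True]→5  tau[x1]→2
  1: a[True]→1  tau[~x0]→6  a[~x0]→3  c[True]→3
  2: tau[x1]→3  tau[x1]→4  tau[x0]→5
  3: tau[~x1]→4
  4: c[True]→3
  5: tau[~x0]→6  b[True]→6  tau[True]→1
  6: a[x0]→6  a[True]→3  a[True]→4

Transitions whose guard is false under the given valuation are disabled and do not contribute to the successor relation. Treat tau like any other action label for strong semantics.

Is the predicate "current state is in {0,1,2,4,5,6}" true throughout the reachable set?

Safe = {0,1,2,4,5,6}
R = {0,1,3,4,5,6}
  0: ok
  1: ok
  3: VIOLATES
  4: ok
  5: ok
  6: ok
counterexample path to 3: tau·b·a

Answer: INVARIANT VIOLATED at state 3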